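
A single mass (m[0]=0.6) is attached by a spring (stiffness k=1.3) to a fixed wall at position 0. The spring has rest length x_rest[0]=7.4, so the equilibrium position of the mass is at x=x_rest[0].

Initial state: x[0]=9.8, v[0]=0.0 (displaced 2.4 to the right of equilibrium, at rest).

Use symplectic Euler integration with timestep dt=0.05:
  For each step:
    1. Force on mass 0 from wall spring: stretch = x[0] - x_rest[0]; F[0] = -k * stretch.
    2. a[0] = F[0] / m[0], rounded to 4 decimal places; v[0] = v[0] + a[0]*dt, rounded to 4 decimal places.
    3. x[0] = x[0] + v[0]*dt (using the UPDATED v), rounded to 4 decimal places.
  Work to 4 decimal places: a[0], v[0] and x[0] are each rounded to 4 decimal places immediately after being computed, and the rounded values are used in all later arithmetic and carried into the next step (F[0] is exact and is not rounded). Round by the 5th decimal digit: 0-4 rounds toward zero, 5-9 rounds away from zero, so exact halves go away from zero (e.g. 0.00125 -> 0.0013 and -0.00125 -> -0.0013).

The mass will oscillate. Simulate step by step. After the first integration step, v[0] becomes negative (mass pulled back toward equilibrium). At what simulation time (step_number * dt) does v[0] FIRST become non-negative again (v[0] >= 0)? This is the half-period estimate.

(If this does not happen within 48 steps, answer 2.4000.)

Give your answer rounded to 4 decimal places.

Answer: 2.1500

Derivation:
Step 0: x=[9.8000] v=[0.0000]
Step 1: x=[9.7870] v=[-0.2600]
Step 2: x=[9.7611] v=[-0.5186]
Step 3: x=[9.7224] v=[-0.7744]
Step 4: x=[9.6711] v=[-1.0260]
Step 5: x=[9.6075] v=[-1.2720]
Step 6: x=[9.5319] v=[-1.5111]
Step 7: x=[9.4448] v=[-1.7421]
Step 8: x=[9.3466] v=[-1.9636]
Step 9: x=[9.2379] v=[-2.1745]
Step 10: x=[9.1192] v=[-2.3736]
Step 11: x=[8.9912] v=[-2.5598]
Step 12: x=[8.8546] v=[-2.7322]
Step 13: x=[8.7101] v=[-2.8898]
Step 14: x=[8.5585] v=[-3.0317]
Step 15: x=[8.4006] v=[-3.1572]
Step 16: x=[8.2373] v=[-3.2656]
Step 17: x=[8.0695] v=[-3.3563]
Step 18: x=[7.8981] v=[-3.4288]
Step 19: x=[7.7240] v=[-3.4828]
Step 20: x=[7.5481] v=[-3.5179]
Step 21: x=[7.3714] v=[-3.5339]
Step 22: x=[7.1949] v=[-3.5308]
Step 23: x=[7.0195] v=[-3.5086]
Step 24: x=[6.8461] v=[-3.4674]
Step 25: x=[6.6757] v=[-3.4074]
Step 26: x=[6.5093] v=[-3.3289]
Step 27: x=[6.3477] v=[-3.2324]
Step 28: x=[6.1918] v=[-3.1184]
Step 29: x=[6.0424] v=[-2.9875]
Step 30: x=[5.9004] v=[-2.8404]
Step 31: x=[5.7665] v=[-2.6779]
Step 32: x=[5.6415] v=[-2.5009]
Step 33: x=[5.5260] v=[-2.3104]
Step 34: x=[5.4206] v=[-2.1074]
Step 35: x=[5.3260] v=[-1.8930]
Step 36: x=[5.2426] v=[-1.6683]
Step 37: x=[5.1709] v=[-1.4346]
Step 38: x=[5.1112] v=[-1.1931]
Step 39: x=[5.0639] v=[-0.9451]
Step 40: x=[5.0293] v=[-0.6920]
Step 41: x=[5.0075] v=[-0.4352]
Step 42: x=[4.9987] v=[-0.1760]
Step 43: x=[5.0029] v=[0.0841]
First v>=0 after going negative at step 43, time=2.1500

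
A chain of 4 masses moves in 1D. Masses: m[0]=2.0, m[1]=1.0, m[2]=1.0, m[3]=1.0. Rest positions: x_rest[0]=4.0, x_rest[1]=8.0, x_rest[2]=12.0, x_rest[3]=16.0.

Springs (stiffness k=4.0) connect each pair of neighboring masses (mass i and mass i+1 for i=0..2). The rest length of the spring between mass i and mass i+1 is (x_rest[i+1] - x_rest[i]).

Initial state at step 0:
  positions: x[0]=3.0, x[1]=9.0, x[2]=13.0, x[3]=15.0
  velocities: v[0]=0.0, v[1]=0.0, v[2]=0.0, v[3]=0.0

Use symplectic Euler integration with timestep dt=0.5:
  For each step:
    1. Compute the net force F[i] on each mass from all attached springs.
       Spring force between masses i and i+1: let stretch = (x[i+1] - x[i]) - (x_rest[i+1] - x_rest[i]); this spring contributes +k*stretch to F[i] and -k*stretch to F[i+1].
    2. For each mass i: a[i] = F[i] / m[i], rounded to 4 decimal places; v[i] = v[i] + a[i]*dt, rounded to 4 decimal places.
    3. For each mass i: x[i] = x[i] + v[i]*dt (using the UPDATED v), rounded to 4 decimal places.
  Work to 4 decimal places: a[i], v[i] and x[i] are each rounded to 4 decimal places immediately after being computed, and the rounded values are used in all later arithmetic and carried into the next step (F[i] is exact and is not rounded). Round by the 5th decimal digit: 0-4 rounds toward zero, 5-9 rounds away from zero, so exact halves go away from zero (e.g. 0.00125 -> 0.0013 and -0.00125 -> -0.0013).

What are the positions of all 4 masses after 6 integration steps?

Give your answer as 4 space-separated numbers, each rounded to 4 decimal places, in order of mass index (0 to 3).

Answer: 4.5938 6.1875 10.3750 17.2500

Derivation:
Step 0: x=[3.0000 9.0000 13.0000 15.0000] v=[0.0000 0.0000 0.0000 0.0000]
Step 1: x=[4.0000 7.0000 11.0000 17.0000] v=[2.0000 -4.0000 -4.0000 4.0000]
Step 2: x=[4.5000 6.0000 11.0000 17.0000] v=[1.0000 -2.0000 0.0000 0.0000]
Step 3: x=[3.7500 8.5000 12.0000 15.0000] v=[-1.5000 5.0000 2.0000 -4.0000]
Step 4: x=[3.3750 9.7500 12.5000 14.0000] v=[-0.7500 2.5000 1.0000 -2.0000]
Step 5: x=[4.1875 7.3750 11.7500 15.5000] v=[1.6250 -4.7500 -1.5000 3.0000]
Step 6: x=[4.5938 6.1875 10.3750 17.2500] v=[0.8125 -2.3750 -2.7500 3.5000]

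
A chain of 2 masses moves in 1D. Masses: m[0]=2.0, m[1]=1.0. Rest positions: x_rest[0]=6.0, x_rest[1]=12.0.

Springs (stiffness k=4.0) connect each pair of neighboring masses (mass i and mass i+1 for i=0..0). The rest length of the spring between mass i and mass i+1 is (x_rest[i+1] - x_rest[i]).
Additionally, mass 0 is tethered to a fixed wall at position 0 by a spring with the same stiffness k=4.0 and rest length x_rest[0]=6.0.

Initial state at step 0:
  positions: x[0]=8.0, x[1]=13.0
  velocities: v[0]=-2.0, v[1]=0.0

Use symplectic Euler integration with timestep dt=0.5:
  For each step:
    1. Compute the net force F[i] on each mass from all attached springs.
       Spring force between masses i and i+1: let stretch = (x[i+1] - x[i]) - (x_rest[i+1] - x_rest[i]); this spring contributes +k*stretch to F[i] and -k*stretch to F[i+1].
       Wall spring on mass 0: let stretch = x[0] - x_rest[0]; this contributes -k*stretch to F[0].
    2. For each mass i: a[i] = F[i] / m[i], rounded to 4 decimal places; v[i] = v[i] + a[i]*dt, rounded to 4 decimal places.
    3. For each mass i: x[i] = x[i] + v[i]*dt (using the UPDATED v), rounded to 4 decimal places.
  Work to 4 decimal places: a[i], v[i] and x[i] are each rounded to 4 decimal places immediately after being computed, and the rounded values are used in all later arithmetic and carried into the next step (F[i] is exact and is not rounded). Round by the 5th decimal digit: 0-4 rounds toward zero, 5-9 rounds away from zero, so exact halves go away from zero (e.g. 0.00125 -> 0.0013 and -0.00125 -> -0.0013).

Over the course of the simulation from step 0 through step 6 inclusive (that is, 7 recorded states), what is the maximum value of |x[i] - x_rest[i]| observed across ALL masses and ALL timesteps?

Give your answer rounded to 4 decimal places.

Step 0: x=[8.0000 13.0000] v=[-2.0000 0.0000]
Step 1: x=[5.5000 14.0000] v=[-5.0000 2.0000]
Step 2: x=[4.5000 12.5000] v=[-2.0000 -3.0000]
Step 3: x=[5.2500 9.0000] v=[1.5000 -7.0000]
Step 4: x=[5.2500 7.7500] v=[0.0000 -2.5000]
Step 5: x=[3.8750 10.0000] v=[-2.7500 4.5000]
Step 6: x=[3.6250 12.1250] v=[-0.5000 4.2500]
Max displacement = 4.2500

Answer: 4.2500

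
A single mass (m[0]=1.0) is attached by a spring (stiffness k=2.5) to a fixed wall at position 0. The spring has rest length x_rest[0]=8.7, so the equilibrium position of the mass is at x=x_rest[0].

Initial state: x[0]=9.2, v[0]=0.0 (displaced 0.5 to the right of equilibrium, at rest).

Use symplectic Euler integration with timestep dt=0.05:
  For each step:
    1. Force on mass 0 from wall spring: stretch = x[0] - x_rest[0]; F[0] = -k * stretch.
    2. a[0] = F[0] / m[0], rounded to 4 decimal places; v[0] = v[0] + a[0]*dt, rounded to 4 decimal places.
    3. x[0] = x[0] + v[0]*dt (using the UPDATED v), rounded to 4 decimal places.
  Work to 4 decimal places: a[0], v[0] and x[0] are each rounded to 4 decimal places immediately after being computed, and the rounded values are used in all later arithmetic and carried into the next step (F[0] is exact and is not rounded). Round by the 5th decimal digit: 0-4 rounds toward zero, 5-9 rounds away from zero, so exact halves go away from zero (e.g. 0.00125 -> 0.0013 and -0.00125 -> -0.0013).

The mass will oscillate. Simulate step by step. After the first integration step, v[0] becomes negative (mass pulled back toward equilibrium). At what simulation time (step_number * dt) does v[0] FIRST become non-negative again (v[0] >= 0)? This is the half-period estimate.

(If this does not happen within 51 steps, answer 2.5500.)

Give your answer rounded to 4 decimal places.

Step 0: x=[9.2000] v=[0.0000]
Step 1: x=[9.1969] v=[-0.0625]
Step 2: x=[9.1907] v=[-0.1246]
Step 3: x=[9.1814] v=[-0.1859]
Step 4: x=[9.1691] v=[-0.2461]
Step 5: x=[9.1539] v=[-0.3047]
Step 6: x=[9.1358] v=[-0.3614]
Step 7: x=[9.1150] v=[-0.4159]
Step 8: x=[9.0916] v=[-0.4678]
Step 9: x=[9.0658] v=[-0.5168]
Step 10: x=[9.0377] v=[-0.5625]
Step 11: x=[9.0075] v=[-0.6047]
Step 12: x=[8.9753] v=[-0.6431]
Step 13: x=[8.9414] v=[-0.6775]
Step 14: x=[8.9060] v=[-0.7077]
Step 15: x=[8.8693] v=[-0.7335]
Step 16: x=[8.8316] v=[-0.7547]
Step 17: x=[8.7930] v=[-0.7712]
Step 18: x=[8.7539] v=[-0.7828]
Step 19: x=[8.7144] v=[-0.7895]
Step 20: x=[8.6748] v=[-0.7913]
Step 21: x=[8.6354] v=[-0.7882]
Step 22: x=[8.5964] v=[-0.7801]
Step 23: x=[8.5580] v=[-0.7672]
Step 24: x=[8.5205] v=[-0.7495]
Step 25: x=[8.4841] v=[-0.7271]
Step 26: x=[8.4491] v=[-0.7001]
Step 27: x=[8.4157] v=[-0.6687]
Step 28: x=[8.3840] v=[-0.6332]
Step 29: x=[8.3543] v=[-0.5937]
Step 30: x=[8.3268] v=[-0.5505]
Step 31: x=[8.3016] v=[-0.5039]
Step 32: x=[8.2789] v=[-0.4541]
Step 33: x=[8.2588] v=[-0.4015]
Step 34: x=[8.2415] v=[-0.3464]
Step 35: x=[8.2270] v=[-0.2891]
Step 36: x=[8.2155] v=[-0.2300]
Step 37: x=[8.2070] v=[-0.1694]
Step 38: x=[8.2016] v=[-0.1078]
Step 39: x=[8.1993] v=[-0.0455]
Step 40: x=[8.2002] v=[0.0171]
First v>=0 after going negative at step 40, time=2.0000

Answer: 2.0000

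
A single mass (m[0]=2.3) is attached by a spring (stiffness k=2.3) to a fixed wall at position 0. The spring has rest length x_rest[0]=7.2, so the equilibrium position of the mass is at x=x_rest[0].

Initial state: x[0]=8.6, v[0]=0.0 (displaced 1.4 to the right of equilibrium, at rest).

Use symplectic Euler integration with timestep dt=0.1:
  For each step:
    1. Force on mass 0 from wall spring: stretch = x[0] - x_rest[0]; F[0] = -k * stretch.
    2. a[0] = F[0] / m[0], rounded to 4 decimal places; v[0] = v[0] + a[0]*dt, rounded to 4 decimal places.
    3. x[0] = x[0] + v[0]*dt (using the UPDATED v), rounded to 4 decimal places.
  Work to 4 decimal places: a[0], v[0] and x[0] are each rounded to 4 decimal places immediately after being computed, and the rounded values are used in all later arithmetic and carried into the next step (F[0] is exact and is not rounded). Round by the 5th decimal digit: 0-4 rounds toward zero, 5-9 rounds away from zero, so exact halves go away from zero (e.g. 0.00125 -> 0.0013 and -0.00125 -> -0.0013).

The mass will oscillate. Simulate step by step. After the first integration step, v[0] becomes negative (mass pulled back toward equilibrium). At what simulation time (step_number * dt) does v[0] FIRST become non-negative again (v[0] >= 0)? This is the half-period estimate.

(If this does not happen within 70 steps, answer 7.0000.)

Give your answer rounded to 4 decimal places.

Answer: 3.2000

Derivation:
Step 0: x=[8.6000] v=[0.0000]
Step 1: x=[8.5860] v=[-0.1400]
Step 2: x=[8.5581] v=[-0.2786]
Step 3: x=[8.5167] v=[-0.4144]
Step 4: x=[8.4621] v=[-0.5461]
Step 5: x=[8.3949] v=[-0.6723]
Step 6: x=[8.3157] v=[-0.7918]
Step 7: x=[8.2254] v=[-0.9034]
Step 8: x=[8.1248] v=[-1.0059]
Step 9: x=[8.0150] v=[-1.0984]
Step 10: x=[7.8970] v=[-1.1799]
Step 11: x=[7.7720] v=[-1.2496]
Step 12: x=[7.6413] v=[-1.3068]
Step 13: x=[7.5062] v=[-1.3509]
Step 14: x=[7.3681] v=[-1.3815]
Step 15: x=[7.2283] v=[-1.3983]
Step 16: x=[7.0882] v=[-1.4011]
Step 17: x=[6.9492] v=[-1.3899]
Step 18: x=[6.8127] v=[-1.3648]
Step 19: x=[6.6801] v=[-1.3261]
Step 20: x=[6.5527] v=[-1.2741]
Step 21: x=[6.4318] v=[-1.2094]
Step 22: x=[6.3185] v=[-1.1326]
Step 23: x=[6.2141] v=[-1.0445]
Step 24: x=[6.1195] v=[-0.9459]
Step 25: x=[6.0357] v=[-0.8379]
Step 26: x=[5.9636] v=[-0.7215]
Step 27: x=[5.9038] v=[-0.5979]
Step 28: x=[5.8570] v=[-0.4683]
Step 29: x=[5.8236] v=[-0.3340]
Step 30: x=[5.8040] v=[-0.1964]
Step 31: x=[5.7983] v=[-0.0568]
Step 32: x=[5.8066] v=[0.0834]
First v>=0 after going negative at step 32, time=3.2000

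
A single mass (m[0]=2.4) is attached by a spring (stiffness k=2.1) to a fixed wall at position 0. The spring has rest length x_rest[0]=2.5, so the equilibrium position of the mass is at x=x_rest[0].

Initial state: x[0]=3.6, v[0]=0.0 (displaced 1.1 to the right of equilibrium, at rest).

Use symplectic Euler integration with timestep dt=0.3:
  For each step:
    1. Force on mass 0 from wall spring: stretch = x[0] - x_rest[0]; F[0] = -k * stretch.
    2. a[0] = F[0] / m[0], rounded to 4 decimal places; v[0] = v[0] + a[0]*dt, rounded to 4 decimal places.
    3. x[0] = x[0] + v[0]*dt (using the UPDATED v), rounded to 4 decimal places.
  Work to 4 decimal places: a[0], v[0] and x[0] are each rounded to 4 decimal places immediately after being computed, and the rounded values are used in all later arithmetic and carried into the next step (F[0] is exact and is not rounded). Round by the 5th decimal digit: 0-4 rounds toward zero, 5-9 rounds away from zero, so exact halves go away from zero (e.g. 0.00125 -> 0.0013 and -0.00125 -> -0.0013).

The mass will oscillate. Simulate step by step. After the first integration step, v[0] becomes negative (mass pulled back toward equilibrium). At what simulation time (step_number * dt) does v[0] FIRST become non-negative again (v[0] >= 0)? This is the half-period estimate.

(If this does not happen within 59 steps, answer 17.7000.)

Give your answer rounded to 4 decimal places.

Answer: 3.6000

Derivation:
Step 0: x=[3.6000] v=[0.0000]
Step 1: x=[3.5134] v=[-0.2888]
Step 2: x=[3.3470] v=[-0.5548]
Step 3: x=[3.1139] v=[-0.7771]
Step 4: x=[2.8324] v=[-0.9383]
Step 5: x=[2.5247] v=[-1.0256]
Step 6: x=[2.2151] v=[-1.0321]
Step 7: x=[1.9279] v=[-0.9573]
Step 8: x=[1.6858] v=[-0.8071]
Step 9: x=[1.5078] v=[-0.5934]
Step 10: x=[1.4079] v=[-0.3329]
Step 11: x=[1.3940] v=[-0.0462]
Step 12: x=[1.4672] v=[0.2441]
First v>=0 after going negative at step 12, time=3.6000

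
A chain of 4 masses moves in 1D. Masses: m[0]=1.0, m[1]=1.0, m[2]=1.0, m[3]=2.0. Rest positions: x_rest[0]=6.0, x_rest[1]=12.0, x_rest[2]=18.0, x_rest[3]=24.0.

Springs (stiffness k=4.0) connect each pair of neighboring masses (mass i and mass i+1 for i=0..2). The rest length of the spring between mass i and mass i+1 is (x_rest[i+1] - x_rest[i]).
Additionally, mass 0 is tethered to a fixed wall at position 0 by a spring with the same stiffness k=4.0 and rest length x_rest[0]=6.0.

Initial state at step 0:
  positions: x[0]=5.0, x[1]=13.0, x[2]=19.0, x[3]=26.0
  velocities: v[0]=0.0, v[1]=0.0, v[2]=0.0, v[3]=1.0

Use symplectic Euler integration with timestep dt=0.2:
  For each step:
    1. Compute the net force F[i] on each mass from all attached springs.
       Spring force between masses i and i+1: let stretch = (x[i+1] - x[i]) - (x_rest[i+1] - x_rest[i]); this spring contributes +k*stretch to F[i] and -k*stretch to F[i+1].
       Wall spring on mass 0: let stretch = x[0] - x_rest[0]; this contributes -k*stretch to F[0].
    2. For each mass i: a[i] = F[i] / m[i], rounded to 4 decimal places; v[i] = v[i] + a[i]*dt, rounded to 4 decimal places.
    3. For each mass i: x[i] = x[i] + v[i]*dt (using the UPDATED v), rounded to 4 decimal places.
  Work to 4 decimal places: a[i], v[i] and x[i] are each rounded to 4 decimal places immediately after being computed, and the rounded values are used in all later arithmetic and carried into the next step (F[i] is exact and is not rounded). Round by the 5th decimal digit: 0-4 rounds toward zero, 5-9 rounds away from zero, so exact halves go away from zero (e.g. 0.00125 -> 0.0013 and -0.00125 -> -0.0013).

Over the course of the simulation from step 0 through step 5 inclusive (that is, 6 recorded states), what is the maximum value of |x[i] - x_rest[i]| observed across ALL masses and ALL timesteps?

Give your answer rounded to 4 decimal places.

Step 0: x=[5.0000 13.0000 19.0000 26.0000] v=[0.0000 0.0000 0.0000 1.0000]
Step 1: x=[5.4800 12.6800 19.1600 26.1200] v=[2.4000 -1.6000 0.8000 0.6000]
Step 2: x=[6.2352 12.2448 19.3968 26.1632] v=[3.7760 -2.1760 1.1840 0.2160]
Step 3: x=[6.9543 11.9924 19.5719 26.1451] v=[3.5955 -1.2621 0.8755 -0.0906]
Step 4: x=[7.3668 12.1466 19.5860 26.0811] v=[2.0625 0.7710 0.0705 -0.3199]
Step 5: x=[7.3654 12.7263 19.4490 25.9775] v=[-0.0071 2.8987 -0.6849 -0.5179]
Max displacement = 2.1632

Answer: 2.1632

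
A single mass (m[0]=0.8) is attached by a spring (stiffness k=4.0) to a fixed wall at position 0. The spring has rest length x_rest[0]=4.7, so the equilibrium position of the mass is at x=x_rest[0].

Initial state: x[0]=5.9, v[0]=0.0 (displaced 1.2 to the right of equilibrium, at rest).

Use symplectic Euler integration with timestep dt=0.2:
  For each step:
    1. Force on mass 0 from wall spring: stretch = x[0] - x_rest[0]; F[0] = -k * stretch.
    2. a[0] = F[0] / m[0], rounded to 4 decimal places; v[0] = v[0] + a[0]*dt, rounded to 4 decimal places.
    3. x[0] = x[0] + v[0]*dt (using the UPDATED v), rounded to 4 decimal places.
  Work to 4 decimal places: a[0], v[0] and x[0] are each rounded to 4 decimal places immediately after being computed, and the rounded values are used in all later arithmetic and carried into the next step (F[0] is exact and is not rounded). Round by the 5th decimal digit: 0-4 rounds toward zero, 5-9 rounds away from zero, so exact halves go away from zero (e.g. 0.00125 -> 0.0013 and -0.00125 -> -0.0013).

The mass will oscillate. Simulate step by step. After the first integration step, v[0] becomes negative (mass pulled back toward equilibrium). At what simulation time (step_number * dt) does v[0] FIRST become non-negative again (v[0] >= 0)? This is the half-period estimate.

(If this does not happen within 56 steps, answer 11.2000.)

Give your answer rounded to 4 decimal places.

Answer: 1.4000

Derivation:
Step 0: x=[5.9000] v=[0.0000]
Step 1: x=[5.6600] v=[-1.2000]
Step 2: x=[5.2280] v=[-2.1600]
Step 3: x=[4.6904] v=[-2.6880]
Step 4: x=[4.1547] v=[-2.6784]
Step 5: x=[3.7281] v=[-2.1331]
Step 6: x=[3.4959] v=[-1.1612]
Step 7: x=[3.5045] v=[0.0429]
First v>=0 after going negative at step 7, time=1.4000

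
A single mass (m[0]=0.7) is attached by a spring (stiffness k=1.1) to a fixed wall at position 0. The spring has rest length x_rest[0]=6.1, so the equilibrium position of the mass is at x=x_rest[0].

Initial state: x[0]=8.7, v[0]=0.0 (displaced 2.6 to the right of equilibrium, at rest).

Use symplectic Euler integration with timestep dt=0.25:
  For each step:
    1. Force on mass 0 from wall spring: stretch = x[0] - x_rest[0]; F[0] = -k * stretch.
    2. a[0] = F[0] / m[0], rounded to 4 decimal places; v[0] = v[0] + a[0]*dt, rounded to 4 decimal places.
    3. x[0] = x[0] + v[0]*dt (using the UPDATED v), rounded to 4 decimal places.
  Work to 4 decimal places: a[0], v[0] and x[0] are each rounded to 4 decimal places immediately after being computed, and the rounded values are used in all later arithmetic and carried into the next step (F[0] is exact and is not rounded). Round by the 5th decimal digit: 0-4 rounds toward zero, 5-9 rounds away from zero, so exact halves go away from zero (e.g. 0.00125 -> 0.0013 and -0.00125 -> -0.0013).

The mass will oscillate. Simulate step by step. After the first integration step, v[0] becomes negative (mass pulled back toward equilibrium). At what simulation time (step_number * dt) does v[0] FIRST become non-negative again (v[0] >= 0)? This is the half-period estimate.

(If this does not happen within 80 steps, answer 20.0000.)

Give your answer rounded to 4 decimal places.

Answer: 2.5000

Derivation:
Step 0: x=[8.7000] v=[0.0000]
Step 1: x=[8.4447] v=[-1.0214]
Step 2: x=[7.9591] v=[-1.9425]
Step 3: x=[7.2909] v=[-2.6729]
Step 4: x=[6.5057] v=[-3.1408]
Step 5: x=[5.6807] v=[-3.3002]
Step 6: x=[4.8968] v=[-3.1355]
Step 7: x=[4.2311] v=[-2.6628]
Step 8: x=[3.7490] v=[-1.9286]
Step 9: x=[3.4978] v=[-1.0050]
Step 10: x=[3.5021] v=[0.0173]
First v>=0 after going negative at step 10, time=2.5000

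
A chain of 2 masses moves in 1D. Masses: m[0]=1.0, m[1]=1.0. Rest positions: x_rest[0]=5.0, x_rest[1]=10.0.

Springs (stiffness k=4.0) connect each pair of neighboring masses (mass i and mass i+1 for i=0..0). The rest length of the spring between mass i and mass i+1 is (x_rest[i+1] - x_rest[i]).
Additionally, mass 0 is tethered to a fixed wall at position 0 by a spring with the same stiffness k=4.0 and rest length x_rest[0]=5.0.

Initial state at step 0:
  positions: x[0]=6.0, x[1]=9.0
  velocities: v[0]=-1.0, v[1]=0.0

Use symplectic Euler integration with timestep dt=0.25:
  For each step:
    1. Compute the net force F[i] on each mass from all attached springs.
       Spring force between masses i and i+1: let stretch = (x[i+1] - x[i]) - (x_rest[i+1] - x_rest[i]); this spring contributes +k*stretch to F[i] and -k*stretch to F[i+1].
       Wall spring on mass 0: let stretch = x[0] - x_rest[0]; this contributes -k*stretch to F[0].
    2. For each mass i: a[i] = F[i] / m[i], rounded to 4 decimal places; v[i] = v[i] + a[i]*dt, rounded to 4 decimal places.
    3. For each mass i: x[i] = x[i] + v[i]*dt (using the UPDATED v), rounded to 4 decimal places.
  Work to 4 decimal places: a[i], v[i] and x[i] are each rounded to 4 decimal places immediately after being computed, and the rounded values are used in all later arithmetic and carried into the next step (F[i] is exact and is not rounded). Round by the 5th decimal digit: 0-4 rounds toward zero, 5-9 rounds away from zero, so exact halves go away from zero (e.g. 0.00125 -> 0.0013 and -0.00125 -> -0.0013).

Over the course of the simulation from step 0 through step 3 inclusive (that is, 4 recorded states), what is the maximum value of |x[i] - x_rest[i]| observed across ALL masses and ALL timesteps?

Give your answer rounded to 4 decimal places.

Step 0: x=[6.0000 9.0000] v=[-1.0000 0.0000]
Step 1: x=[5.0000 9.5000] v=[-4.0000 2.0000]
Step 2: x=[3.8750 10.1250] v=[-4.5000 2.5000]
Step 3: x=[3.3438 10.4375] v=[-2.1250 1.2500]
Max displacement = 1.6562

Answer: 1.6562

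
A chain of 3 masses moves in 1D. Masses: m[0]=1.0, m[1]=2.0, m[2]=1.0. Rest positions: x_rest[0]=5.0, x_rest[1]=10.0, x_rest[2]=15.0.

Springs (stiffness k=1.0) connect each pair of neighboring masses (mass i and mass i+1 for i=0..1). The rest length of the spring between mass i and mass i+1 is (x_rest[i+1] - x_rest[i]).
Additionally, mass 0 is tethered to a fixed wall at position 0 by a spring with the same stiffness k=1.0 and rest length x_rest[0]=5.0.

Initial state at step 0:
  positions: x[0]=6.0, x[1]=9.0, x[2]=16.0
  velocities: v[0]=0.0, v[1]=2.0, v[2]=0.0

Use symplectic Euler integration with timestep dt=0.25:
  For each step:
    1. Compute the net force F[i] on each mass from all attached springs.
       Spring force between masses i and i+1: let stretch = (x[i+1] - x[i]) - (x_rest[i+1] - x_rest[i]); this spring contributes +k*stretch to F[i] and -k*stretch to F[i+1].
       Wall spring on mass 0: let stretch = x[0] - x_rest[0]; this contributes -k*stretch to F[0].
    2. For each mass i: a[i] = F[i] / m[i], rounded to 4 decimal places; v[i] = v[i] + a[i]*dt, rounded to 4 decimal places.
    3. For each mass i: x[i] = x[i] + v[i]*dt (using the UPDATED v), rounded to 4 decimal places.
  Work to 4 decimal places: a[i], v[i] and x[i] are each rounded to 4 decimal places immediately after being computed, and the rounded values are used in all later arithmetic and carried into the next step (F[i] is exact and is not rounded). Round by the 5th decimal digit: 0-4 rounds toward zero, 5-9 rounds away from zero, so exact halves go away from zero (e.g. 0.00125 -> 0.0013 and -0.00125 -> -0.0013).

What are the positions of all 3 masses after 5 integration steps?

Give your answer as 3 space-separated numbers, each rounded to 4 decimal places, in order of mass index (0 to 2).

Step 0: x=[6.0000 9.0000 16.0000] v=[0.0000 2.0000 0.0000]
Step 1: x=[5.8125 9.6250 15.8750] v=[-0.7500 2.5000 -0.5000]
Step 2: x=[5.5000 10.3262 15.6719] v=[-1.2500 2.8047 -0.8125]
Step 3: x=[5.1454 11.0436 15.4472] v=[-1.4185 2.8697 -0.8989]
Step 4: x=[4.8378 11.7143 15.2598] v=[-1.2303 2.6829 -0.7498]
Step 5: x=[4.6577 12.2809 15.1633] v=[-0.7206 2.2665 -0.3862]

Answer: 4.6577 12.2809 15.1633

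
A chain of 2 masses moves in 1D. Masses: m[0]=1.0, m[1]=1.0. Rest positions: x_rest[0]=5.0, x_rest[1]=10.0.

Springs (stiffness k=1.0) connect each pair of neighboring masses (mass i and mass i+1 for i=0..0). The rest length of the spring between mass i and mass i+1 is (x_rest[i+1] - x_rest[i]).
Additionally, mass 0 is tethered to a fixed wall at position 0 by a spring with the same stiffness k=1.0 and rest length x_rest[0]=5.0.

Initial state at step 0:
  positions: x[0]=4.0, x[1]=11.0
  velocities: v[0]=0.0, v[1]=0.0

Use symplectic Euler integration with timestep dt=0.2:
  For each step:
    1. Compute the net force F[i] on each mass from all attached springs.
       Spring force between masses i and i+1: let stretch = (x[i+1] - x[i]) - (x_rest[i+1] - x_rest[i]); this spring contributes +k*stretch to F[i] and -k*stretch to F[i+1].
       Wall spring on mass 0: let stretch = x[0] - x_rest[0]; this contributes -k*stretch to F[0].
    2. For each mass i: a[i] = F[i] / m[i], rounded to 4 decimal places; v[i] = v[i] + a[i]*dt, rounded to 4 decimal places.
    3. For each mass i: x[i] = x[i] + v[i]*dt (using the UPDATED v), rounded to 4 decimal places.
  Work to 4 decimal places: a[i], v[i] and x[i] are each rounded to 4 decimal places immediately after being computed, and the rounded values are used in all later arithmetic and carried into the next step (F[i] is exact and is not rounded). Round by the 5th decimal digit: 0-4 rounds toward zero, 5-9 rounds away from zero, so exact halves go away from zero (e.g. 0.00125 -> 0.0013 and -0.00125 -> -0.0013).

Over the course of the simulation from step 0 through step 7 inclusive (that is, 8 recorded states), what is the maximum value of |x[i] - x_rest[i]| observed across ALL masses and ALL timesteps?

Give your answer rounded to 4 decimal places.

Step 0: x=[4.0000 11.0000] v=[0.0000 0.0000]
Step 1: x=[4.1200 10.9200] v=[0.6000 -0.4000]
Step 2: x=[4.3472 10.7680] v=[1.1360 -0.7600]
Step 3: x=[4.6573 10.5592] v=[1.5507 -1.0442]
Step 4: x=[5.0172 10.3143] v=[1.7996 -1.2246]
Step 5: x=[5.3883 10.0575] v=[1.8556 -1.2840]
Step 6: x=[5.7307 9.8139] v=[1.7118 -1.2178]
Step 7: x=[6.0072 9.6070] v=[1.3823 -1.0344]
Max displacement = 1.0072

Answer: 1.0072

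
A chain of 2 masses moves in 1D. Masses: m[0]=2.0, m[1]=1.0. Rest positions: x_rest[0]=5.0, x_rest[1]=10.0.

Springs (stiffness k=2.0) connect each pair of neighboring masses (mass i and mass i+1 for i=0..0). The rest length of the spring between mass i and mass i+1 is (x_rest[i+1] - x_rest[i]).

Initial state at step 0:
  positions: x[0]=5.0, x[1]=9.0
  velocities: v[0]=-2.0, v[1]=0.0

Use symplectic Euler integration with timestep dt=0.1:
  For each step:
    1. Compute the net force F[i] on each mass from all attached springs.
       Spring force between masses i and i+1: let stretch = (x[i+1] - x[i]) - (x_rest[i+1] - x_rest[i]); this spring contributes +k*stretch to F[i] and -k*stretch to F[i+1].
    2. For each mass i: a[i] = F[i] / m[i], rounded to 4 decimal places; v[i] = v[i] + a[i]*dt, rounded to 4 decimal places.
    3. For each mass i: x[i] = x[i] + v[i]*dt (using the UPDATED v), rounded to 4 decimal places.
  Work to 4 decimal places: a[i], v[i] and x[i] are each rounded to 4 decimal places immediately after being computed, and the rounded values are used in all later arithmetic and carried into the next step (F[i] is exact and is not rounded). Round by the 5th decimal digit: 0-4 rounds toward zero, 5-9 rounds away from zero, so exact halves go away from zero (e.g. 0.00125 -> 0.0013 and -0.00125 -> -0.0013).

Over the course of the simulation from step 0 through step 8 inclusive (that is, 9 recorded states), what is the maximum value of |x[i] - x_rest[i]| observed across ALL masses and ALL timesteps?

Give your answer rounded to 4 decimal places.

Step 0: x=[5.0000 9.0000] v=[-2.0000 0.0000]
Step 1: x=[4.7900 9.0200] v=[-2.1000 0.2000]
Step 2: x=[4.5723 9.0554] v=[-2.1770 0.3540]
Step 3: x=[4.3494 9.1011] v=[-2.2287 0.4574]
Step 4: x=[4.1241 9.1518] v=[-2.2535 0.5071]
Step 5: x=[3.8990 9.2020] v=[-2.2507 0.5016]
Step 6: x=[3.6770 9.2461] v=[-2.2204 0.4410]
Step 7: x=[3.4607 9.2788] v=[-2.1635 0.3272]
Step 8: x=[3.2525 9.2952] v=[-2.0817 0.1636]
Max displacement = 1.7475

Answer: 1.7475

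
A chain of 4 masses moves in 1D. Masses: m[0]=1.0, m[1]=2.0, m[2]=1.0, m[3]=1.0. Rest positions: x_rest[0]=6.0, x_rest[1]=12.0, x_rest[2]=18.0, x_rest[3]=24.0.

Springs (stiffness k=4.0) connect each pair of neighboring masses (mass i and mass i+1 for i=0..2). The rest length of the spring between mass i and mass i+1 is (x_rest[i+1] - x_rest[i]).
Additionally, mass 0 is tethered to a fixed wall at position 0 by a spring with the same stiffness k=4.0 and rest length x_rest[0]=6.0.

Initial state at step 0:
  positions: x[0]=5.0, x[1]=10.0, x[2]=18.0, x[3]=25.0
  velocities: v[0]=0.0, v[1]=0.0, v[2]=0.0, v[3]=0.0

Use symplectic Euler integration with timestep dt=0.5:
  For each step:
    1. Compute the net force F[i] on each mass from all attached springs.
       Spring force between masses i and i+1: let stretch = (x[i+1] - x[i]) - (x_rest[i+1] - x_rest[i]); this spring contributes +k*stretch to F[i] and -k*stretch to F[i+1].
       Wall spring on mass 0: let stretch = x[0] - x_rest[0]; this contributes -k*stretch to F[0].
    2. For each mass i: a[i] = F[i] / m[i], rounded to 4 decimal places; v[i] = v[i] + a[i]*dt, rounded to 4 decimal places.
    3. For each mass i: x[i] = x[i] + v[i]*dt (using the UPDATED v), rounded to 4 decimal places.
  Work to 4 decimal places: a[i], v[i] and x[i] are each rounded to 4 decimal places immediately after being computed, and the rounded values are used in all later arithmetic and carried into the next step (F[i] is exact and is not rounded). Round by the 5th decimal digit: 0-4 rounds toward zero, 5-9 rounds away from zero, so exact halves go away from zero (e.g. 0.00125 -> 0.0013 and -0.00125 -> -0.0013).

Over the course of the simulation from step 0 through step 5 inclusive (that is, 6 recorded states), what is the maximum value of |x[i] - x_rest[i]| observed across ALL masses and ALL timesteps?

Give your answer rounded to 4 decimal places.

Step 0: x=[5.0000 10.0000 18.0000 25.0000] v=[0.0000 0.0000 0.0000 0.0000]
Step 1: x=[5.0000 11.5000 17.0000 24.0000] v=[0.0000 3.0000 -2.0000 -2.0000]
Step 2: x=[6.5000 12.5000 17.5000 22.0000] v=[3.0000 2.0000 1.0000 -4.0000]
Step 3: x=[7.5000 13.0000 17.5000 21.5000] v=[2.0000 1.0000 0.0000 -1.0000]
Step 4: x=[6.5000 13.0000 17.0000 23.0000] v=[-2.0000 0.0000 -1.0000 3.0000]
Step 5: x=[5.5000 11.7500 18.5000 24.5000] v=[-2.0000 -2.5000 3.0000 3.0000]
Max displacement = 2.5000

Answer: 2.5000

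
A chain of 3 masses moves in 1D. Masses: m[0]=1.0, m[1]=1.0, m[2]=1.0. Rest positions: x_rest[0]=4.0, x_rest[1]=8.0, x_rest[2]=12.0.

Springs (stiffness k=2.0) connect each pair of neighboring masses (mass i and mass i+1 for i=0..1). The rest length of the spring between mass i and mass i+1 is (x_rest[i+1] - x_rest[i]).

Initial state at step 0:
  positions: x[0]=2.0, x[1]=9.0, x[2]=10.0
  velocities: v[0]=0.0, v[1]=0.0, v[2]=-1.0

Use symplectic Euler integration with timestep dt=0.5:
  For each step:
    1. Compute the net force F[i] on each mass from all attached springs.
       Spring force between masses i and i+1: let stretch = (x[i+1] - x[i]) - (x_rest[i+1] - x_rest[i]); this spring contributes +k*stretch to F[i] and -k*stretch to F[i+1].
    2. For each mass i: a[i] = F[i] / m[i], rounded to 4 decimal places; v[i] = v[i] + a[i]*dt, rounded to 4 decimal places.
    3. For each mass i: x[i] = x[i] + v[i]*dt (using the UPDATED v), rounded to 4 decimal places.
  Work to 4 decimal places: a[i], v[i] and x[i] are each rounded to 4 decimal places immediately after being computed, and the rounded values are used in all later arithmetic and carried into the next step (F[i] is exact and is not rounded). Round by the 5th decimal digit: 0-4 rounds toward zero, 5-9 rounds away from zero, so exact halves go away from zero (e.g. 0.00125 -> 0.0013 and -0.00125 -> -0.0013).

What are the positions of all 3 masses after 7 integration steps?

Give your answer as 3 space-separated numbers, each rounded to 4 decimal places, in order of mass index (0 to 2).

Step 0: x=[2.0000 9.0000 10.0000] v=[0.0000 0.0000 -1.0000]
Step 1: x=[3.5000 6.0000 11.0000] v=[3.0000 -6.0000 2.0000]
Step 2: x=[4.2500 4.2500 11.5000] v=[1.5000 -3.5000 1.0000]
Step 3: x=[3.0000 6.1250 10.3750] v=[-2.5000 3.7500 -2.2500]
Step 4: x=[1.3125 8.5625 9.1250] v=[-3.3750 4.8750 -2.5000]
Step 5: x=[1.2500 7.6563 9.5938] v=[-0.1250 -1.8125 0.9375]
Step 6: x=[2.3907 4.5157 11.0938] v=[2.2813 -6.2813 3.0000]
Step 7: x=[2.5939 3.6016 11.3048] v=[0.4063 -1.8282 0.4219]

Answer: 2.5939 3.6016 11.3048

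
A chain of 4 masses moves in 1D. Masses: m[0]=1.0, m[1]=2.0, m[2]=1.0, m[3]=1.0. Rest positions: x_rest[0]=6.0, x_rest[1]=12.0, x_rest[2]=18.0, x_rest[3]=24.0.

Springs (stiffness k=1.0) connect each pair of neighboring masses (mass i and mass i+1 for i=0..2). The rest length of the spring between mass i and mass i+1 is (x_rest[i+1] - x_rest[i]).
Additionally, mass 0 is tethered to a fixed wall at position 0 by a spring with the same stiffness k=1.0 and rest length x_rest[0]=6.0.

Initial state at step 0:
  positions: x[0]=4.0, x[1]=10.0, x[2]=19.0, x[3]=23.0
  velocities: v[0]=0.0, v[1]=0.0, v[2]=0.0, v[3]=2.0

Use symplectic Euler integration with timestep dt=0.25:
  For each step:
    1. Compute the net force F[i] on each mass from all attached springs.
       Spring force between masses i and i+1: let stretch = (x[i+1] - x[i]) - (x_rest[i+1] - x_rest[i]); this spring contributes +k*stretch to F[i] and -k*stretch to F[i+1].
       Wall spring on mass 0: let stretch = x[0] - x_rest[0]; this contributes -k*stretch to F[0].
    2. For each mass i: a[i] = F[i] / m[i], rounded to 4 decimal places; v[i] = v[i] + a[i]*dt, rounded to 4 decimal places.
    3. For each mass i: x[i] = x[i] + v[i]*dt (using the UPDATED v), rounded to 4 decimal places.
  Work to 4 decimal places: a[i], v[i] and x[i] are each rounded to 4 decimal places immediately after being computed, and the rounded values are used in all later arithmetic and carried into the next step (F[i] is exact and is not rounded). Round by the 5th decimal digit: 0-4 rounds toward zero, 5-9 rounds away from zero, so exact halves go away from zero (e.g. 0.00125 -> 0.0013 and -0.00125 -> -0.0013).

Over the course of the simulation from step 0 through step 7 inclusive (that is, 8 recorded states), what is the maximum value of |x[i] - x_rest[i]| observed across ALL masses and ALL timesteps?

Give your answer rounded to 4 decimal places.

Answer: 2.1976

Derivation:
Step 0: x=[4.0000 10.0000 19.0000 23.0000] v=[0.0000 0.0000 0.0000 2.0000]
Step 1: x=[4.1250 10.0938 18.6875 23.6250] v=[0.5000 0.3750 -1.2500 2.5000]
Step 2: x=[4.3653 10.2696 18.1465 24.3164] v=[0.9610 0.7031 -2.1641 2.7656]
Step 3: x=[4.7018 10.5070 17.4988 24.9972] v=[1.3458 0.9497 -2.5909 2.7231]
Step 4: x=[5.1072 10.7815 16.8827 25.5843] v=[1.6217 1.0980 -2.4643 2.3485]
Step 5: x=[5.5481 11.0694 16.4292 26.0026] v=[1.7635 1.1514 -1.8142 1.6731]
Step 6: x=[5.9873 11.3522 16.2390 26.1976] v=[1.7568 1.1312 -0.7608 0.7798]
Step 7: x=[6.3876 11.6201 16.3658 26.1451] v=[1.6012 1.0714 0.5072 -0.2099]
Max displacement = 2.1976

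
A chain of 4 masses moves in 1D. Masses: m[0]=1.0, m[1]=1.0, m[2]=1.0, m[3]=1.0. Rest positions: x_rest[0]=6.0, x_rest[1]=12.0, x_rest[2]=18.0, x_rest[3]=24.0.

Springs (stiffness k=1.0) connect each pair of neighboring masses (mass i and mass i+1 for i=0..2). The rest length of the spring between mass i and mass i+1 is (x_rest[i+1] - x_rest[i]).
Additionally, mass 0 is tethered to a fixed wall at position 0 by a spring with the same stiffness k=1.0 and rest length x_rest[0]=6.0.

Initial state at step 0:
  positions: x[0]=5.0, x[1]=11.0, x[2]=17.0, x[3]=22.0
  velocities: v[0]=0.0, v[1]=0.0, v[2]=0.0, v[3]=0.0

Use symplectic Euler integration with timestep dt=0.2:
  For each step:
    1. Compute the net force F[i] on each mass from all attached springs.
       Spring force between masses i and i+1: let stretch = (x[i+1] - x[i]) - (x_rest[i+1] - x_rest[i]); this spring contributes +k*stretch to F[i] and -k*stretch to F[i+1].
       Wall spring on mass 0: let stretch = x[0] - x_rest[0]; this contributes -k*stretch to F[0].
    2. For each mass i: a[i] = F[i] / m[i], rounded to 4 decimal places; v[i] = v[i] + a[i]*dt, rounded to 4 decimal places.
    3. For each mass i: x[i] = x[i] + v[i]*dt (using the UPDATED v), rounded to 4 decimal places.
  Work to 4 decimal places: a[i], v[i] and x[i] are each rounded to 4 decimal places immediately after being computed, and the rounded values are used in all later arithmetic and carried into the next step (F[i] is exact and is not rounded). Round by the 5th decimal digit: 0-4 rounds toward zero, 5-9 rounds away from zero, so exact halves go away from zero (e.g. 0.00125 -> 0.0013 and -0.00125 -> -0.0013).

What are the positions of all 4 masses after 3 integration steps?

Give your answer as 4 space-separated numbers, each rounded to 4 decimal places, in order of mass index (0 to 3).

Step 0: x=[5.0000 11.0000 17.0000 22.0000] v=[0.0000 0.0000 0.0000 0.0000]
Step 1: x=[5.0400 11.0000 16.9600 22.0400] v=[0.2000 0.0000 -0.2000 0.2000]
Step 2: x=[5.1168 11.0000 16.8848 22.1168] v=[0.3840 0.0000 -0.3760 0.3840]
Step 3: x=[5.2243 11.0001 16.7835 22.2243] v=[0.5373 0.0003 -0.5066 0.5376]

Answer: 5.2243 11.0001 16.7835 22.2243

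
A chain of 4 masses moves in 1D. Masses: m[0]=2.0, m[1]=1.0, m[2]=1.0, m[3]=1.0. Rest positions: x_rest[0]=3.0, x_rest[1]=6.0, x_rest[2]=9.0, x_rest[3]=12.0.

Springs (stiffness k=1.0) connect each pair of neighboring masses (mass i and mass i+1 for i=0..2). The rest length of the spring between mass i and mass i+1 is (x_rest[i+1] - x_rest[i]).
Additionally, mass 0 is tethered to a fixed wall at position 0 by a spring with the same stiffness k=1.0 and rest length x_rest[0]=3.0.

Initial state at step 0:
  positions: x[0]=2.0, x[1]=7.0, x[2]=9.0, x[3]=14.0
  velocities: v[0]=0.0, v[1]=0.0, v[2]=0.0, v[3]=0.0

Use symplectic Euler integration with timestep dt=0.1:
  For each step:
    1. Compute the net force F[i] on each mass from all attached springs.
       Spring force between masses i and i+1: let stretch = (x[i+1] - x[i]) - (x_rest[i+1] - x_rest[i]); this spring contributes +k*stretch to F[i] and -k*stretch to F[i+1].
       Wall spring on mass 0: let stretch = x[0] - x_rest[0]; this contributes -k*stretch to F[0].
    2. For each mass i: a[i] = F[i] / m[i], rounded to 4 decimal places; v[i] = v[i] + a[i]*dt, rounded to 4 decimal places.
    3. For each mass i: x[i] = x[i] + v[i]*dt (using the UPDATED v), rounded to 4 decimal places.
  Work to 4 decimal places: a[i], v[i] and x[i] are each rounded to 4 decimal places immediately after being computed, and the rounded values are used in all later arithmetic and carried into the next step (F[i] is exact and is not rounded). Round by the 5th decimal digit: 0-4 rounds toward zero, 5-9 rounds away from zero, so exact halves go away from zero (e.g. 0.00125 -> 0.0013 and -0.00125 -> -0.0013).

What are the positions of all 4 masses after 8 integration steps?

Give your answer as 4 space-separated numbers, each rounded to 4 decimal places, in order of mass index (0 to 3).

Step 0: x=[2.0000 7.0000 9.0000 14.0000] v=[0.0000 0.0000 0.0000 0.0000]
Step 1: x=[2.0150 6.9700 9.0300 13.9800] v=[0.1500 -0.3000 0.3000 -0.2000]
Step 2: x=[2.0447 6.9111 9.0889 13.9405] v=[0.2970 -0.5895 0.5890 -0.3950]
Step 3: x=[2.0885 6.8253 9.1745 13.8825] v=[0.4381 -0.8584 0.8564 -0.5802]
Step 4: x=[2.1456 6.7156 9.2837 13.8074] v=[0.5705 -1.0972 1.0923 -0.7510]
Step 5: x=[2.2148 6.5859 9.4125 13.7171] v=[0.6917 -1.2974 1.2879 -0.9034]
Step 6: x=[2.2948 6.4407 9.5561 13.6137] v=[0.7995 -1.4519 1.4357 -1.0339]
Step 7: x=[2.3840 6.2852 9.7091 13.4997] v=[0.8921 -1.5550 1.5299 -1.1397]
Step 8: x=[2.4808 6.1249 9.8658 13.3778] v=[0.9680 -1.6027 1.5666 -1.2188]

Answer: 2.4808 6.1249 9.8658 13.3778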